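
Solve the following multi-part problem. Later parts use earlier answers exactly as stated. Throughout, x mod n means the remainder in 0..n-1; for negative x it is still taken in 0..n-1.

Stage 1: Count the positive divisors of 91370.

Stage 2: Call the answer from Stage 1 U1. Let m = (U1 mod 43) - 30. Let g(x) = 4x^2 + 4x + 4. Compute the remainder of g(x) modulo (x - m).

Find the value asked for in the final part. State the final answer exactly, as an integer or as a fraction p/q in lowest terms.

1852

Stage 1: 91370 = 2 * 5 * 9137; number of divisors = (1+1) * (1+1) * (1+1) = 8; answer 8
Stage 2: U1 = 8; m = -22; remainder = value at the root: 4*(-22)^2 + 4*(-22)^1 + 4 = (1936) + (-88) + (4) = 1852; answer 1852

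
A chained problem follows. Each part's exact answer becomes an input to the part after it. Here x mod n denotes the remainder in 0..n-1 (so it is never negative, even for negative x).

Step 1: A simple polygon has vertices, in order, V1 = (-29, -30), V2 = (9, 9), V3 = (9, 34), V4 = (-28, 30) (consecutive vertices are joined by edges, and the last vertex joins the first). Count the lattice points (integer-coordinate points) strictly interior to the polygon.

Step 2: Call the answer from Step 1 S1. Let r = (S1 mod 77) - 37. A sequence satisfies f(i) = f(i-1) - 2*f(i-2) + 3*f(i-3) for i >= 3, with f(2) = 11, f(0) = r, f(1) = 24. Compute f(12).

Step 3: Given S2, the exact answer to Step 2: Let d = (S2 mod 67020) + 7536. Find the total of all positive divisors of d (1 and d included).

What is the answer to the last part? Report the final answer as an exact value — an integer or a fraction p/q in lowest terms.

11408

Step 1: cross terms: (-29*9 - 9*-30)=9, (9*34 - 9*9)=225, (9*30 - -28*34)=1222, (-28*-30 - -29*30)=1710; twice the area = |3166| = 3166; area = 1583; boundary points = 1 + 25 + 1 + 1 = 28; strictly interior points = area - boundary/2 + 1 = 1570; answer 1570
Step 2: S1 = 1570; r = -7; f(3) = 1*(11) - 2*(24) + 3*(-7) = -58; iterating: f(3)=-58, f(4)=-8, f(5)=141, f(6)=-17, f(7)=-323, f(8)=134, f(9)=729, f(10)=-508, f(11)=-1564, f(12)=1639; answer 1639
Step 3: S2 = 1639; d = 9175; 9175 = 5^2 * 367; sigma = (1 + 5 + 25) * (1 + 367) = 31 * 368 = 11408; answer 11408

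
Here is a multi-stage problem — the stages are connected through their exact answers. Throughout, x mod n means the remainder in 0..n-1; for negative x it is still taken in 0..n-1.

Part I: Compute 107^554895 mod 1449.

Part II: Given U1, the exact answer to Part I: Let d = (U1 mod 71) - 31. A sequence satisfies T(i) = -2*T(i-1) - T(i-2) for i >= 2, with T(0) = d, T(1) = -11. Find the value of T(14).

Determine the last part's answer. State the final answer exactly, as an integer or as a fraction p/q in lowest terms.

-41

Part I: squarings mod 1449: 107^1=107, 107^2=1306, 107^4=163, 107^8=487, 107^16=982, 107^32=739, 107^64=1297, 107^128=1369, 107^256=604, 107^512=1117, 107^1024=100, 107^2048=1306, 107^4096=163, 107^8192=487, 107^16384=982, 107^32768=739, 107^65536=1297, 107^131072=1369, 107^262144=604, 107^524288=1117; 107^554895 = 107^1 * 107^2 * 107^4 * 107^8 * 107^128 * 107^256 * 107^512 * 107^1024 * 107^4096 * 107^8192 * 107^16384 * 107^524288 = 827 (mod 1449); answer 827
Part II: U1 = 827; d = 15; T(2) = -2*(-11) - 1*(15) = 7; iterating: T(2)=7, T(3)=-3, T(4)=-1, T(5)=5, T(6)=-9, T(7)=13, T(8)=-17, T(9)=21, T(10)=-25, T(11)=29, T(12)=-33, T(13)=37, T(14)=-41; answer -41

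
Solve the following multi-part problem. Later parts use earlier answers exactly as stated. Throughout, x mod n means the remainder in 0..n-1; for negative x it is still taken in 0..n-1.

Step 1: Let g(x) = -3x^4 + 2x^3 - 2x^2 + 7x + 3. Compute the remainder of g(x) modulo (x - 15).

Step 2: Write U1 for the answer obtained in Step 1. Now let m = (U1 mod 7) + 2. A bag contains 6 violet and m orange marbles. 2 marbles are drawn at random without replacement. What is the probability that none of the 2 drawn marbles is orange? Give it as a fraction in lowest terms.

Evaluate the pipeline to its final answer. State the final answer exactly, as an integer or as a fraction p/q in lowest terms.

15/28

Step 1: remainder = value at the root: -3*(15)^4 + 2*(15)^3 - 2*(15)^2 + 7*(15)^1 + 3 = (-151875) + (6750) + (-450) + (105) + (3) = -145467; answer -145467
Step 2: U1 = -145467; m = 2; total draws C(8,2) = 28; favorable C(6,2) = 15; P = 15/28; answer 15/28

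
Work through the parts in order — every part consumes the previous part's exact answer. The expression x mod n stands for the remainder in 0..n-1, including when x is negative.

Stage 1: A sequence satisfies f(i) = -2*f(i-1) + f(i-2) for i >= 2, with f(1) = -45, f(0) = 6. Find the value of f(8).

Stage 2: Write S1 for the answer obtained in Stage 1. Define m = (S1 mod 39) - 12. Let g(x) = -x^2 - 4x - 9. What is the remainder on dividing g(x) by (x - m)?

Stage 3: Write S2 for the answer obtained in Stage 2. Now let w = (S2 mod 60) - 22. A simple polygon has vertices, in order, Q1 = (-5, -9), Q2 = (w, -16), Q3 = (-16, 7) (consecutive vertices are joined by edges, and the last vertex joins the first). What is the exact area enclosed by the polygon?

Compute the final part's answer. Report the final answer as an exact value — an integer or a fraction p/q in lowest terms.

109/2

Stage 1: f(2) = -2*(-45) + 1*(6) = 96; iterating: f(2)=96, f(3)=-237, f(4)=570, f(5)=-1377, f(6)=3324, f(7)=-8025, f(8)=19374; answer 19374
Stage 2: S1 = 19374; m = 18; remainder = value at the root: -1*(18)^2 - 4*(18)^1 - 9 = (-324) + (-72) + (-9) = -405; answer -405
Stage 3: S2 = -405; w = -7; cross terms: (-5*-16 - -7*-9)=17, (-7*7 - -16*-16)=-305, (-16*-9 - -5*7)=179; twice the area = |-109| = 109; area = 109/2; answer 109/2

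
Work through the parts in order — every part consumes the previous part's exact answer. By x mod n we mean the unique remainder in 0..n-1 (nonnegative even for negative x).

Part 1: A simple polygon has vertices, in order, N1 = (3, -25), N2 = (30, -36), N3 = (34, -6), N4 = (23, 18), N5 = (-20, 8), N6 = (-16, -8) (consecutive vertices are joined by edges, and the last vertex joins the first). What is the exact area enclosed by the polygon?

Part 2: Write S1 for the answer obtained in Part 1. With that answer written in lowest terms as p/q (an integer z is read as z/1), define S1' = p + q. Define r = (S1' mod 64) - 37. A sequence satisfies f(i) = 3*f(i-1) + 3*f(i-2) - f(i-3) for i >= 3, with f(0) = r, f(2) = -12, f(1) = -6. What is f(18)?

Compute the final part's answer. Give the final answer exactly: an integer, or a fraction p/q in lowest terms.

Part 1: cross terms: (3*-36 - 30*-25)=642, (30*-6 - 34*-36)=1044, (34*18 - 23*-6)=750, (23*8 - -20*18)=544, (-20*-8 - -16*8)=288, (-16*-25 - 3*-8)=424; twice the area = |3692| = 3692; area = 1846; answer 1846
Part 2: S1 = 1846; threaded value p + q = 1847; r = 18; f(3) = 3*(-12) + 3*(-6) - 1*(18) = -72; iterating: f(3)=-72, f(4)=-246, f(5)=-942, f(6)=-3492, f(7)=-13056, f(8)=-48702, f(9)=-181782, f(10)=-678396, f(11)=-2531832, f(12)=-9448902, f(13)=-35263806, f(14)=-131606292, f(15)=-491161392, f(16)=-1833039246, f(17)=-6840995622, f(18)=-25530943212; answer -25530943212

-25530943212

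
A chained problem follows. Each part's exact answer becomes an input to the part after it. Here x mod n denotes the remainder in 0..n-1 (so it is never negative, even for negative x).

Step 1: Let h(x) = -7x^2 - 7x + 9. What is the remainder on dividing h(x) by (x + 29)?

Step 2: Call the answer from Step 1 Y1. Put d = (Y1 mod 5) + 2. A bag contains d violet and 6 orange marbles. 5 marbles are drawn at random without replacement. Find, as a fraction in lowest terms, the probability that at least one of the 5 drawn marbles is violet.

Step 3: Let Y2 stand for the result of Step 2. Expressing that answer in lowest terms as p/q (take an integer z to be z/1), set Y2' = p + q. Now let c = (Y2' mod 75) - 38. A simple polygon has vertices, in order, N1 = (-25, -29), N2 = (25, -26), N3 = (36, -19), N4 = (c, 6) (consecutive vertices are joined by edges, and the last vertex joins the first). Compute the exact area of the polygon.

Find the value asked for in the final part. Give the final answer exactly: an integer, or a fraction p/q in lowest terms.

1026

Step 1: remainder = value at the root: -7*(-29)^2 - 7*(-29)^1 + 9 = (-5887) + (203) + (9) = -5675; answer -5675
Step 2: Y1 = -5675; d = 2; total draws C(8,5) = 56; complement C(6,5) = 6; favorable 56 - 6 = 50; P = 25/28; answer 25/28
Step 3: Y2 = 25/28; threaded value p + q = 53; c = 15; cross terms: (-25*-26 - 25*-29)=1375, (25*-19 - 36*-26)=461, (36*6 - 15*-19)=501, (15*-29 - -25*6)=-285; twice the area = |2052| = 2052; area = 1026; answer 1026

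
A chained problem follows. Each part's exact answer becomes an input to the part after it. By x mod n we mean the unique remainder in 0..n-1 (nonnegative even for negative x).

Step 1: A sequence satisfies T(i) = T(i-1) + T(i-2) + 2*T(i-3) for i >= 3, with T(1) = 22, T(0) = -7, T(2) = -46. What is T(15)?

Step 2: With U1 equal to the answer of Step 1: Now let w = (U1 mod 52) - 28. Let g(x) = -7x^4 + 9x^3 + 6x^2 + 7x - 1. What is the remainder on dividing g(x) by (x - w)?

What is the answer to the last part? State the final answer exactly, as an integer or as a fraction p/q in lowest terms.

Step 1: T(3) = 1*(-46) + 1*(22) + 2*(-7) = -38; iterating: T(3)=-38, T(4)=-40, T(5)=-170, T(6)=-286, T(7)=-536, T(8)=-1162, T(9)=-2270, T(10)=-4504, T(11)=-9098, T(12)=-18142, T(13)=-36248, T(14)=-72586, T(15)=-145118; answer -145118
Step 2: U1 = -145118; w = -14; remainder = value at the root: -7*(-14)^4 + 9*(-14)^3 + 6*(-14)^2 + 7*(-14)^1 - 1 = (-268912) + (-24696) + (1176) + (-98) + (-1) = -292531; answer -292531

-292531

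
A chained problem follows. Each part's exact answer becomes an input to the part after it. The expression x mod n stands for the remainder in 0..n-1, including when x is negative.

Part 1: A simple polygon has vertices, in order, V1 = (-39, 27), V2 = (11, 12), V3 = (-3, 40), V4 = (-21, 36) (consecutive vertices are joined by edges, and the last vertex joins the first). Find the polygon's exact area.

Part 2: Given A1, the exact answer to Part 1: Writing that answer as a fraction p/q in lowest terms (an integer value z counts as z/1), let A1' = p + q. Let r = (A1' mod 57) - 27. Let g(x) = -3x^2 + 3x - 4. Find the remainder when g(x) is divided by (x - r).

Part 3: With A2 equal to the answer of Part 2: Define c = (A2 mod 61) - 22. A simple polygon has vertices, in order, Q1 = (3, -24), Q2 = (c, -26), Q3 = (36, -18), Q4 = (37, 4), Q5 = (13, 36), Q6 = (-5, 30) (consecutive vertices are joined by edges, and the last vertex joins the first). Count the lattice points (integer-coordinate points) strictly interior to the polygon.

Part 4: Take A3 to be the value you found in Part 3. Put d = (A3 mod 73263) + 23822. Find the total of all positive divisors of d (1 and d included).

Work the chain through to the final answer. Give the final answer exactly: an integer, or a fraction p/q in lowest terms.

36960

Part 1: cross terms: (-39*12 - 11*27)=-765, (11*40 - -3*12)=476, (-3*36 - -21*40)=732, (-21*27 - -39*36)=837; twice the area = |1280| = 1280; area = 640; answer 640
Part 2: A1 = 640; threaded value p + q = 641; r = -13; remainder = value at the root: -3*(-13)^2 + 3*(-13)^1 - 4 = (-507) + (-39) + (-4) = -550; answer -550
Part 3: A2 = -550; c = 38; cross terms: (3*-26 - 38*-24)=834, (38*-18 - 36*-26)=252, (36*4 - 37*-18)=810, (37*36 - 13*4)=1280, (13*30 - -5*36)=570, (-5*-24 - 3*30)=30; twice the area = |3776| = 3776; area = 1888; boundary points = 1 + 2 + 1 + 8 + 6 + 2 = 20; strictly interior points = area - boundary/2 + 1 = 1879; answer 1879
Part 4: A3 = 1879; d = 25701; 25701 = 3 * 13 * 659; sigma = (1 + 3) * (1 + 13) * (1 + 659) = 4 * 14 * 660 = 36960; answer 36960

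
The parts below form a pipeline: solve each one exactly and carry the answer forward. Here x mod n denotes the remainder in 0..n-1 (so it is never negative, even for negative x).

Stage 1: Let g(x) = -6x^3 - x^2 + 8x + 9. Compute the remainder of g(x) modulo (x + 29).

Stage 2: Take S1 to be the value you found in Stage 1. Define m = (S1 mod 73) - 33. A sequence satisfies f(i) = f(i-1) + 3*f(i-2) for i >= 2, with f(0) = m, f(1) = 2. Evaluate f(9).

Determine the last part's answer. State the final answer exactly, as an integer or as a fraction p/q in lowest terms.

-20467

Stage 1: remainder = value at the root: -6*(-29)^3 - 1*(-29)^2 + 8*(-29)^1 + 9 = (146334) + (-841) + (-232) + (9) = 145270; answer 145270
Stage 2: S1 = 145270; m = -33; f(2) = 1*(2) + 3*(-33) = -97; iterating: f(2)=-97, f(3)=-91, f(4)=-382, f(5)=-655, f(6)=-1801, f(7)=-3766, f(8)=-9169, f(9)=-20467; answer -20467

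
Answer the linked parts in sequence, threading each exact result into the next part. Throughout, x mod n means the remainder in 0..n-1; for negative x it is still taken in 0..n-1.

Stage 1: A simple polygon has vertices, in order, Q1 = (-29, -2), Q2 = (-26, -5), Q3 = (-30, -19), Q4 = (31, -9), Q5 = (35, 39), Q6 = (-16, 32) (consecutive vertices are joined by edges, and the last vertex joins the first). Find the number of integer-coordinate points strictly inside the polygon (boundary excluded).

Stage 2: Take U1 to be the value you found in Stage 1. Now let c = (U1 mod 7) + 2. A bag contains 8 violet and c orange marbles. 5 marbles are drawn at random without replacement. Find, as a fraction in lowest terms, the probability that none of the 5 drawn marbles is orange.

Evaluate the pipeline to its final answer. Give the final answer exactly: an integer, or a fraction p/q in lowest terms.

1/78

Stage 1: cross terms: (-29*-5 - -26*-2)=93, (-26*-19 - -30*-5)=344, (-30*-9 - 31*-19)=859, (31*39 - 35*-9)=1524, (35*32 - -16*39)=1744, (-16*-2 - -29*32)=960; twice the area = |5524| = 5524; area = 2762; boundary points = 3 + 2 + 1 + 4 + 1 + 1 = 12; strictly interior points = area - boundary/2 + 1 = 2757; answer 2757
Stage 2: U1 = 2757; c = 8; total draws C(16,5) = 4368; favorable C(8,5) = 56; P = 1/78; answer 1/78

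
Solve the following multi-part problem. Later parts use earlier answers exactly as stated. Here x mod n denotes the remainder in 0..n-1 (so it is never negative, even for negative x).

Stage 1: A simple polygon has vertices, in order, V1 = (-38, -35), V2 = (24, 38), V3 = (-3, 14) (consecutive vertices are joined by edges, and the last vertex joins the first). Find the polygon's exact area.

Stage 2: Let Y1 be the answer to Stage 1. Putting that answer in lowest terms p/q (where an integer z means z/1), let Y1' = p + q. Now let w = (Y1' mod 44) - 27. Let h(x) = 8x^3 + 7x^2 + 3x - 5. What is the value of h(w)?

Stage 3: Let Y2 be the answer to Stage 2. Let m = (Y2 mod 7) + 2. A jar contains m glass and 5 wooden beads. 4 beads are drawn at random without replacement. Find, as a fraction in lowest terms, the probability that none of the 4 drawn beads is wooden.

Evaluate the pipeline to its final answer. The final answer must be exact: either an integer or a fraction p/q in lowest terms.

Stage 1: cross terms: (-38*38 - 24*-35)=-604, (24*14 - -3*38)=450, (-3*-35 - -38*14)=637; twice the area = |483| = 483; area = 483/2; answer 483/2
Stage 2: Y1 = 483/2; threaded value p + q = 485; w = -26; 8*(-26)^3 + 7*(-26)^2 + 3*(-26)^1 - 5 = (-140608) + (4732) + (-78) + (-5) = -135959; answer -135959
Stage 3: Y2 = -135959; m = 4; total draws C(9,4) = 126; favorable C(4,4) = 1; P = 1/126; answer 1/126

1/126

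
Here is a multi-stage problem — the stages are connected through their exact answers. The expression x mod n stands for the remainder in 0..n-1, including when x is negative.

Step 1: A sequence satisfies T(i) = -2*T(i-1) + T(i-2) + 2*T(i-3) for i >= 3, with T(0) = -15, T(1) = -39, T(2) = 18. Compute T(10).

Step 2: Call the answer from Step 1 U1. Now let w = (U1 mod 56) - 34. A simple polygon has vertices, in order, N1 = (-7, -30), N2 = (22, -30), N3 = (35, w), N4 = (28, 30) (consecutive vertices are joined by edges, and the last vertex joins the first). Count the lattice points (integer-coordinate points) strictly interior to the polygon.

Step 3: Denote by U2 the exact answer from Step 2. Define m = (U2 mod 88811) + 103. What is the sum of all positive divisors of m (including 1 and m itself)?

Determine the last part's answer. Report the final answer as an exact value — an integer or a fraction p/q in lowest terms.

Step 1: T(3) = -2*(18) + 1*(-39) + 2*(-15) = -105; iterating: T(3)=-105, T(4)=150, T(5)=-369, T(6)=678, T(7)=-1425, T(8)=2790, T(9)=-5649, T(10)=11238; answer 11238
Step 2: U1 = 11238; w = 4; cross terms: (-7*-30 - 22*-30)=870, (22*4 - 35*-30)=1138, (35*30 - 28*4)=938, (28*-30 - -7*30)=-630; twice the area = |2316| = 2316; area = 1158; boundary points = 29 + 1 + 1 + 5 = 36; strictly interior points = area - boundary/2 + 1 = 1141; answer 1141
Step 3: U2 = 1141; m = 1244; 1244 = 2^2 * 311; sigma = (1 + 2 + 4) * (1 + 311) = 7 * 312 = 2184; answer 2184

2184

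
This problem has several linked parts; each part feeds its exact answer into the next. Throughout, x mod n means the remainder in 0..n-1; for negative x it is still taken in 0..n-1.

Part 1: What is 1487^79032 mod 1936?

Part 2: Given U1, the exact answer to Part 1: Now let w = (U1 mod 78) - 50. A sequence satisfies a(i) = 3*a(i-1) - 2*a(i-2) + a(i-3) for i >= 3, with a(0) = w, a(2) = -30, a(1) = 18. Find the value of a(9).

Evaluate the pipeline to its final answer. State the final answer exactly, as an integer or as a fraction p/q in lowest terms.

-28602

Part 1: squarings mod 1936: 1487^1=1487, 1487^2=257, 1487^4=225, 1487^8=289, 1487^16=273, 1487^32=961, 1487^64=49, 1487^128=465, 1487^256=1329, 1487^512=609, 1487^1024=1105, 1487^2048=1345, 1487^4096=801, 1487^8192=785, 1487^16384=577, 1487^32768=1873, 1487^65536=97; 1487^79032 = 1487^8 * 1487^16 * 1487^32 * 1487^128 * 1487^1024 * 1487^4096 * 1487^8192 * 1487^65536 = 785 (mod 1936); answer 785
Part 2: U1 = 785; w = -45; a(3) = 3*(-30) - 2*(18) + 1*(-45) = -171; iterating: a(3)=-171, a(4)=-435, a(5)=-993, a(6)=-2280, a(7)=-5289, a(8)=-12300, a(9)=-28602; answer -28602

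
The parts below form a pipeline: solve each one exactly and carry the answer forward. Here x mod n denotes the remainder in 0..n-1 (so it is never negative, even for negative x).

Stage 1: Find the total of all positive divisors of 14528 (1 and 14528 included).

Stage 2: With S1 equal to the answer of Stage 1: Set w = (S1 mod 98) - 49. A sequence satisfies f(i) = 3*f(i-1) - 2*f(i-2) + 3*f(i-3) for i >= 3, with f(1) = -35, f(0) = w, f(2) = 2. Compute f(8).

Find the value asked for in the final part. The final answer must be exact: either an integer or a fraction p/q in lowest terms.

3611

Stage 1: 14528 = 2^6 * 227; sigma = (1 + 2 + 4 + 8 + 16 + 32 + 64) * (1 + 227) = 127 * 228 = 28956; answer 28956
Stage 2: S1 = 28956; w = -3; f(3) = 3*(2) - 2*(-35) + 3*(-3) = 67; iterating: f(3)=67, f(4)=92, f(5)=148, f(6)=461, f(7)=1363, f(8)=3611; answer 3611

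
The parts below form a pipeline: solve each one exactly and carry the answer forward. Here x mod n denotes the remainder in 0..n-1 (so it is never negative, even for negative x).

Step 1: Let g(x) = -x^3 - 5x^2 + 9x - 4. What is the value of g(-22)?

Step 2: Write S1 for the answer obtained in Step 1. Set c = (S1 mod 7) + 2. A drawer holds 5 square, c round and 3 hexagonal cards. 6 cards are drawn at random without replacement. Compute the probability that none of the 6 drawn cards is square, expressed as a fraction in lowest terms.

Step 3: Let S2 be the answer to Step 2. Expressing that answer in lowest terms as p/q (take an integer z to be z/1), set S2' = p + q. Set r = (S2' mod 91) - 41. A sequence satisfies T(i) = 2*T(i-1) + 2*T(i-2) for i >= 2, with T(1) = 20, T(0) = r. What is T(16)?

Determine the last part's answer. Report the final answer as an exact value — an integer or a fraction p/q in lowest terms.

Step 1: -1*(-22)^3 - 5*(-22)^2 + 9*(-22)^1 - 4 = (10648) + (-2420) + (-198) + (-4) = 8026; answer 8026
Step 2: S1 = 8026; c = 6; total draws C(14,6) = 3003; favorable C(9,6) = 84; P = 4/143; answer 4/143
Step 3: S2 = 4/143; threaded value p + q = 147; r = 15; T(2) = 2*(20) + 2*(15) = 70; iterating: T(2)=70, T(3)=180, T(4)=500, T(5)=1360, T(6)=3720, T(7)=10160, T(8)=27760, T(9)=75840, T(10)=207200, T(11)=566080, T(12)=1546560, T(13)=4225280, T(14)=11543680, T(15)=31537920, T(16)=86163200; answer 86163200

86163200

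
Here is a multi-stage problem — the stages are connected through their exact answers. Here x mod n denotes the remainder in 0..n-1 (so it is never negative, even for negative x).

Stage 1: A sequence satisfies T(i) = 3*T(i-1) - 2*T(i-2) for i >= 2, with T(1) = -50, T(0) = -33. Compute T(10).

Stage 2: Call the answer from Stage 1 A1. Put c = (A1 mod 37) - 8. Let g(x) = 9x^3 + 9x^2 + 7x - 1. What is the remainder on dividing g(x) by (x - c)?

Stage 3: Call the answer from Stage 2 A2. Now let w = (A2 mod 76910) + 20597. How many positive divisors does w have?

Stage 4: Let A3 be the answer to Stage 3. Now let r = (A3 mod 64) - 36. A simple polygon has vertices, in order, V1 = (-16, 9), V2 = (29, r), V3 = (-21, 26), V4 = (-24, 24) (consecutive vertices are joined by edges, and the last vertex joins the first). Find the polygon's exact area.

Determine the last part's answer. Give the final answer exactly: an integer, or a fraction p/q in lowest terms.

Stage 1: T(2) = 3*(-50) - 2*(-33) = -84; iterating: T(2)=-84, T(3)=-152, T(4)=-288, T(5)=-560, T(6)=-1104, T(7)=-2192, T(8)=-4368, T(9)=-8720, T(10)=-17424; answer -17424
Stage 2: A1 = -17424; c = -5; remainder = value at the root: 9*(-5)^3 + 9*(-5)^2 + 7*(-5)^1 - 1 = (-1125) + (225) + (-35) + (-1) = -936; answer -936
Stage 3: A2 = -936; w = 96571; 96571 = 269 * 359; number of divisors = (1+1) * (1+1) = 4; answer 4
Stage 4: A3 = 4; r = -32; cross terms: (-16*-32 - 29*9)=251, (29*26 - -21*-32)=82, (-21*24 - -24*26)=120, (-24*9 - -16*24)=168; twice the area = |621| = 621; area = 621/2; answer 621/2

621/2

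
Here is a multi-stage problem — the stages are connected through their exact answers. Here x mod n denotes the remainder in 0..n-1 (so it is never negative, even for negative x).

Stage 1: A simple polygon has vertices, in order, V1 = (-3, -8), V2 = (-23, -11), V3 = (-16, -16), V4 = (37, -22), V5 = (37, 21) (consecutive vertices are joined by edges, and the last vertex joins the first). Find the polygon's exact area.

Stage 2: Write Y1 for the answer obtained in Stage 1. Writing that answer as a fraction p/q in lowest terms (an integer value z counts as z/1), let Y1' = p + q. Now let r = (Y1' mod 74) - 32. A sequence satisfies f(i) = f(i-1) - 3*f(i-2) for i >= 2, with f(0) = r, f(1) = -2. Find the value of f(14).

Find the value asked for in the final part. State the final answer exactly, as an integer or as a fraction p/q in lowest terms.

36301

Stage 1: cross terms: (-3*-11 - -23*-8)=-151, (-23*-16 - -16*-11)=192, (-16*-22 - 37*-16)=944, (37*21 - 37*-22)=1591, (37*-8 - -3*21)=-233; twice the area = |2343| = 2343; area = 2343/2; answer 2343/2
Stage 2: Y1 = 2343/2; threaded value p + q = 2345; r = 19; f(2) = 1*(-2) - 3*(19) = -59; iterating: f(2)=-59, f(3)=-53, f(4)=124, f(5)=283, f(6)=-89, f(7)=-938, f(8)=-671, f(9)=2143, f(10)=4156, f(11)=-2273, f(12)=-14741, f(13)=-7922, f(14)=36301; answer 36301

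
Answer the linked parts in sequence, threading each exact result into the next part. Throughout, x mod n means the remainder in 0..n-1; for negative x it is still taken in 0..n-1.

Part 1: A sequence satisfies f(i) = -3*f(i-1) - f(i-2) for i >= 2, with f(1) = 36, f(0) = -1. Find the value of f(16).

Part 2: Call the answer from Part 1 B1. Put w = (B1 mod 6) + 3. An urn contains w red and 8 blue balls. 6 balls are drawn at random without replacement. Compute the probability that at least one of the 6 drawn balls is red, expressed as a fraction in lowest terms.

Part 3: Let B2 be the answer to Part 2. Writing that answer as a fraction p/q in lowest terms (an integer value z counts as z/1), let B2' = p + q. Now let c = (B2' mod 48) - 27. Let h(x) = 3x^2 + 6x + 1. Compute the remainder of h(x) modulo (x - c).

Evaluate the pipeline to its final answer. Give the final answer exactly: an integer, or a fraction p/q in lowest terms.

Part 1: f(2) = -3*(36) - 1*(-1) = -107; iterating: f(2)=-107, f(3)=285, f(4)=-748, f(5)=1959, f(6)=-5129, f(7)=13428, f(8)=-35155, f(9)=92037, f(10)=-240956, f(11)=630831, f(12)=-1651537, f(13)=4323780, f(14)=-11319803, f(15)=29635629, f(16)=-77587084; answer -77587084
Part 2: B1 = -77587084; w = 5; total draws C(13,6) = 1716; complement C(8,6) = 28; favorable 1716 - 28 = 1688; P = 422/429; answer 422/429
Part 3: B2 = 422/429; threaded value p + q = 851; c = 8; remainder = value at the root: 3*(8)^2 + 6*(8)^1 + 1 = (192) + (48) + (1) = 241; answer 241

241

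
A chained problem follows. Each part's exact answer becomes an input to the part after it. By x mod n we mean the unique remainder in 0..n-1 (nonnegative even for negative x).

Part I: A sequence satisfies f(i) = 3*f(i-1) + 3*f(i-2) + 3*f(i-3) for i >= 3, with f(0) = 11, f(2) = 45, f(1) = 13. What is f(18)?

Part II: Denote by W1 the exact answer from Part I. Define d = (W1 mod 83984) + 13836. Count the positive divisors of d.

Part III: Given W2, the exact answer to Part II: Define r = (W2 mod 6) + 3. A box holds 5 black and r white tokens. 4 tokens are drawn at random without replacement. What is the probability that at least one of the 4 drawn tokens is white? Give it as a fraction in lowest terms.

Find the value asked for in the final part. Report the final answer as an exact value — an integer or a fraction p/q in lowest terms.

Part I: f(3) = 3*(45) + 3*(13) + 3*(11) = 207; iterating: f(3)=207, f(4)=795, f(5)=3141, f(6)=12429, f(7)=49095, f(8)=193995, f(9)=766557, f(10)=3028941, f(11)=11968479, f(12)=47291931, f(13)=186868053, f(14)=738385389, f(15)=2917636119, f(16)=11528668683, f(17)=45554070573, f(18)=180001126125; answer 180001126125
Part II: W1 = 180001126125; d = 80409; 80409 = 3 * 7^2 * 547; number of divisors = (1+1) * (2+1) * (1+1) = 12; answer 12
Part III: W2 = 12; r = 3; total draws C(8,4) = 70; complement C(5,4) = 5; favorable 70 - 5 = 65; P = 13/14; answer 13/14

13/14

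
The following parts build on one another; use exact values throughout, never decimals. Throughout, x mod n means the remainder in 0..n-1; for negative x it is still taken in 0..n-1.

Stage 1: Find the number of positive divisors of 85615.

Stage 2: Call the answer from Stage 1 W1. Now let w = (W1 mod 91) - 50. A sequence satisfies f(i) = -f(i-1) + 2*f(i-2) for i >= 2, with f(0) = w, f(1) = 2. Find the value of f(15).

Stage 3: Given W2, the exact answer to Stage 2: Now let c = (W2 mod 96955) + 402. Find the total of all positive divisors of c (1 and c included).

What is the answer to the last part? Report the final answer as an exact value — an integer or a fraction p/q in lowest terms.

Stage 1: 85615 = 5 * 17123; number of divisors = (1+1) * (1+1) = 4; answer 4
Stage 2: W1 = 4; w = -46; f(2) = -1*(2) + 2*(-46) = -94; iterating: f(2)=-94, f(3)=98, f(4)=-286, f(5)=482, f(6)=-1054, f(7)=2018, f(8)=-4126, f(9)=8162, f(10)=-16414, f(11)=32738, f(12)=-65566, f(13)=131042, f(14)=-262174, f(15)=524258; answer 524258
Stage 3: W2 = 524258; c = 39885; 39885 = 3 * 5 * 2659; sigma = (1 + 3) * (1 + 5) * (1 + 2659) = 4 * 6 * 2660 = 63840; answer 63840

63840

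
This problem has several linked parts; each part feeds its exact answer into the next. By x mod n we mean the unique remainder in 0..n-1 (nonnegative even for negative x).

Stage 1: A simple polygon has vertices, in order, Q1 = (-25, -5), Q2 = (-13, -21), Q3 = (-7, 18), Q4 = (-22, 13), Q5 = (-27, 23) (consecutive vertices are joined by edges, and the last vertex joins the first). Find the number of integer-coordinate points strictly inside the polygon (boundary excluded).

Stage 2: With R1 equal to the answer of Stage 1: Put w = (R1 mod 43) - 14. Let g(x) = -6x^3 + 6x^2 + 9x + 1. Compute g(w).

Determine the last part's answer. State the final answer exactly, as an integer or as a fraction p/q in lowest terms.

Stage 1: cross terms: (-25*-21 - -13*-5)=460, (-13*18 - -7*-21)=-381, (-7*13 - -22*18)=305, (-22*23 - -27*13)=-155, (-27*-5 - -25*23)=710; twice the area = |939| = 939; area = 939/2; boundary points = 4 + 3 + 5 + 5 + 2 = 19; strictly interior points = area - boundary/2 + 1 = 461; answer 461
Stage 2: R1 = 461; w = 17; -6*(17)^3 + 6*(17)^2 + 9*(17)^1 + 1 = (-29478) + (1734) + (153) + (1) = -27590; answer -27590

-27590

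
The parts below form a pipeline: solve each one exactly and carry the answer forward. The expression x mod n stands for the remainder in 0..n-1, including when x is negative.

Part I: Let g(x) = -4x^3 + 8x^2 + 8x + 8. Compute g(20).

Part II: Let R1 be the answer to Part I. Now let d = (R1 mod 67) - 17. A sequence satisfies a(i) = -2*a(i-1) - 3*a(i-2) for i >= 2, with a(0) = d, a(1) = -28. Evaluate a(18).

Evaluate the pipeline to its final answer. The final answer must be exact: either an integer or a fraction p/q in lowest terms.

Part I: -4*(20)^3 + 8*(20)^2 + 8*(20)^1 + 8 = (-32000) + (3200) + (160) + (8) = -28632; answer -28632
Part II: R1 = -28632; d = 27; a(2) = -2*(-28) - 3*(27) = -25; iterating: a(2)=-25, a(3)=134, a(4)=-193, a(5)=-16, a(6)=611, a(7)=-1174, a(8)=515, a(9)=2492, a(10)=-6529, a(11)=5582, a(12)=8423, a(13)=-33592, a(14)=41915, a(15)=16946, a(16)=-159637, a(17)=268436, a(18)=-57961; answer -57961

-57961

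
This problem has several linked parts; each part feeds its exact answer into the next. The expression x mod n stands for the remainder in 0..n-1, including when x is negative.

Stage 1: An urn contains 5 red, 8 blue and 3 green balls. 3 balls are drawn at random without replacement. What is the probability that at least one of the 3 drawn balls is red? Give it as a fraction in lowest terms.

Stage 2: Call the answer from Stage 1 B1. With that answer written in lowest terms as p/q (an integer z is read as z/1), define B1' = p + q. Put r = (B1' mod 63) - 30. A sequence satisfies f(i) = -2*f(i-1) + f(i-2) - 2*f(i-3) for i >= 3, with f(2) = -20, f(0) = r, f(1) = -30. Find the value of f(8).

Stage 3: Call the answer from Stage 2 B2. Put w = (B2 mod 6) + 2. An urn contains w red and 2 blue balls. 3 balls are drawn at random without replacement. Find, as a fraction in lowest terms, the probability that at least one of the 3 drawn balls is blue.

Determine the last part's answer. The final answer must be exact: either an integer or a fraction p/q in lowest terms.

4/5

Stage 1: total draws C(16,3) = 560; complement C(11,3) = 165; favorable 560 - 165 = 395; P = 79/112; answer 79/112
Stage 2: B1 = 79/112; threaded value p + q = 191; r = -28; f(3) = -2*(-20) + 1*(-30) - 2*(-28) = 66; iterating: f(3)=66, f(4)=-92, f(5)=290, f(6)=-804, f(7)=2082, f(8)=-5548; answer -5548
Stage 3: B2 = -5548; w = 4; total draws C(6,3) = 20; complement C(4,3) = 4; favorable 20 - 4 = 16; P = 4/5; answer 4/5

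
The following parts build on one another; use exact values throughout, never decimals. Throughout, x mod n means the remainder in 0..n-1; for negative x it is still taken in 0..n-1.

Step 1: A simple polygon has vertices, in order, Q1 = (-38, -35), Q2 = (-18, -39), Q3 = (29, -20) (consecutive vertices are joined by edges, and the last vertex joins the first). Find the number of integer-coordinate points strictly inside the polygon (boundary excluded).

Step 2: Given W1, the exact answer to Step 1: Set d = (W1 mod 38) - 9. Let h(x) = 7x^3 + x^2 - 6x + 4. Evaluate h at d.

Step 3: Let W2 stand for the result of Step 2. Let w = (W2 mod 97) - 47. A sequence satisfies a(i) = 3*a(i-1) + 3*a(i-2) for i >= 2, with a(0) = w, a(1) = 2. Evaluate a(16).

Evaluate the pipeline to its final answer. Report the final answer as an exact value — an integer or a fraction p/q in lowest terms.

12436913502

Step 1: cross terms: (-38*-39 - -18*-35)=852, (-18*-20 - 29*-39)=1491, (29*-35 - -38*-20)=-1775; twice the area = |568| = 568; area = 284; boundary points = 4 + 1 + 1 = 6; strictly interior points = area - boundary/2 + 1 = 282; answer 282
Step 2: W1 = 282; d = 7; 7*(7)^3 + 1*(7)^2 - 6*(7)^1 + 4 = (2401) + (49) + (-42) + (4) = 2412; answer 2412
Step 3: W2 = 2412; w = 37; a(2) = 3*(2) + 3*(37) = 117; iterating: a(2)=117, a(3)=357, a(4)=1422, a(5)=5337, a(6)=20277, a(7)=76842, a(8)=291357, a(9)=1104597, a(10)=4187862, a(11)=15877377, a(12)=60195717, a(13)=228219282, a(14)=865244997, a(15)=3280392837, a(16)=12436913502; answer 12436913502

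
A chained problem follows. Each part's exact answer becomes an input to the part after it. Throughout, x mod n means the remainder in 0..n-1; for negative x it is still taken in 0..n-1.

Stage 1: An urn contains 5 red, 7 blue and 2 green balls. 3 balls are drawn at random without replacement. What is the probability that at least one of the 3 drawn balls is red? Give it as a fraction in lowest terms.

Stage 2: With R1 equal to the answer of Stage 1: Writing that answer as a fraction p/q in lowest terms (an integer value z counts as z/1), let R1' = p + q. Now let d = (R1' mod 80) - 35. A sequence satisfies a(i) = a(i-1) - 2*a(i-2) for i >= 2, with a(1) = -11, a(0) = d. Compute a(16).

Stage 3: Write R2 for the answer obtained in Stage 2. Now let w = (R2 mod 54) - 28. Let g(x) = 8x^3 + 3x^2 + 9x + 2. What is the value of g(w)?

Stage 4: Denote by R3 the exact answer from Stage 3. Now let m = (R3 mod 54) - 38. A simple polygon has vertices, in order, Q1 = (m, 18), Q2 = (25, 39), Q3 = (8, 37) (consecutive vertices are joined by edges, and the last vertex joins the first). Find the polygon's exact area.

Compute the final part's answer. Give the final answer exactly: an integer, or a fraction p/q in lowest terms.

Stage 1: total draws C(14,3) = 364; complement C(9,3) = 84; favorable 364 - 84 = 280; P = 10/13; answer 10/13
Stage 2: R1 = 10/13; threaded value p + q = 23; d = -12; a(2) = 1*(-11) - 2*(-12) = 13; iterating: a(2)=13, a(3)=35, a(4)=9, a(5)=-61, a(6)=-79, a(7)=43, a(8)=201, a(9)=115, a(10)=-287, a(11)=-517, a(12)=57, a(13)=1091, a(14)=977, a(15)=-1205, a(16)=-3159; answer -3159
Stage 3: R2 = -3159; w = -1; 8*(-1)^3 + 3*(-1)^2 + 9*(-1)^1 + 2 = (-8) + (3) + (-9) + (2) = -12; answer -12
Stage 4: R3 = -12; m = 4; cross terms: (4*39 - 25*18)=-294, (25*37 - 8*39)=613, (8*18 - 4*37)=-4; twice the area = |315| = 315; area = 315/2; answer 315/2

315/2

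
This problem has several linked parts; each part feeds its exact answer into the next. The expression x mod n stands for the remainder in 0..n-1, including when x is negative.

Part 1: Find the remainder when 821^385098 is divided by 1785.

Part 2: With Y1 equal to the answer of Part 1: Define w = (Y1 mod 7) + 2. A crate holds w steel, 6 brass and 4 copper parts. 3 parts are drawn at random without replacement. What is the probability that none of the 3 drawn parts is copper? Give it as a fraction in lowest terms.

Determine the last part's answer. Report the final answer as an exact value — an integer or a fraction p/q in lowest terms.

Part 1: squarings mod 1785: 821^1=821, 821^2=1096, 821^4=1696, 821^8=781, 821^16=1276, 821^32=256, 821^64=1276, 821^128=256, 821^256=1276, 821^512=256, 821^1024=1276, 821^2048=256, 821^4096=1276, 821^8192=256, 821^16384=1276, 821^32768=256, 821^65536=1276, 821^131072=256, 821^262144=1276; 821^385098 = 821^2 * 821^8 * 821^64 * 821^8192 * 821^16384 * 821^32768 * 821^65536 * 821^262144 = 1471 (mod 1785); answer 1471
Part 2: Y1 = 1471; w = 3; total draws C(13,3) = 286; favorable C(9,3) = 84; P = 42/143; answer 42/143

42/143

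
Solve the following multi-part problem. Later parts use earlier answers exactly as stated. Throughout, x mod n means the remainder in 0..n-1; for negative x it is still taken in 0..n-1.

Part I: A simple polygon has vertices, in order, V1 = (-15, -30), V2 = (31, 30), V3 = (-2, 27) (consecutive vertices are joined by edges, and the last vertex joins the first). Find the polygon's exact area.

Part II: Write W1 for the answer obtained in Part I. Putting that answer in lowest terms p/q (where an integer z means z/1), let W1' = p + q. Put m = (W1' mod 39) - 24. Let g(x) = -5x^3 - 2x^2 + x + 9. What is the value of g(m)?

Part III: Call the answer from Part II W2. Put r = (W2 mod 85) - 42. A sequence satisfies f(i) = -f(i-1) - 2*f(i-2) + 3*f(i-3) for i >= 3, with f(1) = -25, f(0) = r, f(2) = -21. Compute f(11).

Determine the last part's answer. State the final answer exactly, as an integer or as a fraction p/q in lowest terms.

1679

Part I: cross terms: (-15*30 - 31*-30)=480, (31*27 - -2*30)=897, (-2*-30 - -15*27)=465; twice the area = |1842| = 1842; area = 921; answer 921
Part II: W1 = 921; threaded value p + q = 922; m = 1; -5*(1)^3 - 2*(1)^2 + 1*(1)^1 + 9 = (-5) + (-2) + (1) + (9) = 3; answer 3
Part III: W2 = 3; r = -39; f(3) = -1*(-21) - 2*(-25) + 3*(-39) = -46; iterating: f(3)=-46, f(4)=13, f(5)=16, f(6)=-180, f(7)=187, f(8)=221, f(9)=-1135, f(10)=1254, f(11)=1679; answer 1679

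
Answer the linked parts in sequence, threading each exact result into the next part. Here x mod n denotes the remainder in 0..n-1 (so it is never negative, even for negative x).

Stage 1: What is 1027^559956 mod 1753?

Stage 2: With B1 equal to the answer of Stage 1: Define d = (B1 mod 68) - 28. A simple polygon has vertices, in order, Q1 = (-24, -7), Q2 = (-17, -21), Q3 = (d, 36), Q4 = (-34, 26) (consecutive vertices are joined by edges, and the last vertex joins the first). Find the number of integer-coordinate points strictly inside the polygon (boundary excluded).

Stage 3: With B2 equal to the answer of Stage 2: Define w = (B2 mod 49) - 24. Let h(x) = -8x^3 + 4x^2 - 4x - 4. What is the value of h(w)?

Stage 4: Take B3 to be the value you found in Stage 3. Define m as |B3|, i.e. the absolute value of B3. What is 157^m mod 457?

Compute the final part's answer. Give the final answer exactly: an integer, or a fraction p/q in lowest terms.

453

Stage 1: squarings mod 1753: 1027^1=1027, 1027^2=1176, 1027^4=1612, 1027^8=598, 1027^16=1745, 1027^32=64, 1027^64=590, 1027^128=1006, 1027^256=555, 1027^512=1250, 1027^1024=577, 1027^2048=1612, 1027^4096=598, 1027^8192=1745, 1027^16384=64, 1027^32768=590, 1027^65536=1006, 1027^131072=555, 1027^262144=1250, 1027^524288=577; 1027^559956 = 1027^4 * 1027^16 * 1027^64 * 1027^256 * 1027^512 * 1027^2048 * 1027^32768 * 1027^524288 = 1026 (mod 1753); answer 1026
Stage 2: B1 = 1026; d = -22; cross terms: (-24*-21 - -17*-7)=385, (-17*36 - -22*-21)=-1074, (-22*26 - -34*36)=652, (-34*-7 - -24*26)=862; twice the area = |825| = 825; area = 825/2; boundary points = 7 + 1 + 2 + 1 = 11; strictly interior points = area - boundary/2 + 1 = 408; answer 408
Stage 3: B2 = 408; w = -8; -8*(-8)^3 + 4*(-8)^2 - 4*(-8)^1 - 4 = (4096) + (256) + (32) + (-4) = 4380; answer 4380
Stage 4: B3 = 4380; m = 4380; squarings mod 457: 157^1=157, 157^2=428, 157^4=384, 157^8=302, 157^16=261, 157^32=28, 157^64=327, 157^128=448, 157^256=81, 157^512=163, 157^1024=63, 157^2048=313, 157^4096=171; 157^4380 = 157^4 * 157^8 * 157^16 * 157^256 * 157^4096 = 453 (mod 457); answer 453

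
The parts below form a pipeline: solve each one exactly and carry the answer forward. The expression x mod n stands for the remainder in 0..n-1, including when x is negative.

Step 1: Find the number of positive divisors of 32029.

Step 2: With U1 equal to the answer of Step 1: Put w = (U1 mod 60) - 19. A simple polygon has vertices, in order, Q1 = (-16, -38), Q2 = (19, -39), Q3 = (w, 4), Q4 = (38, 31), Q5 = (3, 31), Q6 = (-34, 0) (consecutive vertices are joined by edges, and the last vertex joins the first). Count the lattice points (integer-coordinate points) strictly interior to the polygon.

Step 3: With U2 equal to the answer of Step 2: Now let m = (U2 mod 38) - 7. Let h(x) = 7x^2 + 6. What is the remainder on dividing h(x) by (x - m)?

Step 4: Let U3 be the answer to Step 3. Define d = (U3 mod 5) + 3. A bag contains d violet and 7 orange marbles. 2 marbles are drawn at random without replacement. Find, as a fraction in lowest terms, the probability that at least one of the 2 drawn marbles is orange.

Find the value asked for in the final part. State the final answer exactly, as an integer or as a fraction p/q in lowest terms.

21/26

Step 1: 32029 is prime, so its only divisors are 1 and 32029; count = 2; answer 2
Step 2: U1 = 2; w = -17; cross terms: (-16*-39 - 19*-38)=1346, (19*4 - -17*-39)=-587, (-17*31 - 38*4)=-679, (38*31 - 3*31)=1085, (3*0 - -34*31)=1054, (-34*-38 - -16*0)=1292; twice the area = |3511| = 3511; area = 3511/2; boundary points = 1 + 1 + 1 + 35 + 1 + 2 = 41; strictly interior points = area - boundary/2 + 1 = 1736; answer 1736
Step 3: U2 = 1736; m = 19; remainder = value at the root: 7*(19)^2 + 6 = (2527) + (6) = 2533; answer 2533
Step 4: U3 = 2533; d = 6; total draws C(13,2) = 78; complement C(6,2) = 15; favorable 78 - 15 = 63; P = 21/26; answer 21/26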